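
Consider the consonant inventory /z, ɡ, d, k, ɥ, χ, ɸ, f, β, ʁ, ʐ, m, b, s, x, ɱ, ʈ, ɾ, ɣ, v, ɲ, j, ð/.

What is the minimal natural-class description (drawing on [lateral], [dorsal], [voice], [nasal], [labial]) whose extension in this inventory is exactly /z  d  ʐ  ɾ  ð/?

Every target segment is [+voice], [-labial], [-dorsal]; each remaining inventory member fails at least one of these. Each conjunct is needed — [-labial, -dorsal] alone would also admit /s, ʈ/; [+voice, -dorsal] alone would also admit /β, m, b, ɱ, …/; [+voice, -labial] alone would also admit /ɡ, ʁ, ɣ, ɲ, …/ — and no other combination of two listed features has exactly this extension, so three is the minimum.

[+voice, -labial, -dorsal]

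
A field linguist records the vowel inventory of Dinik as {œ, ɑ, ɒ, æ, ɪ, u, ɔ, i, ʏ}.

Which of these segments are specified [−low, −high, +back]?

First, the [−low] segments are /œ, ɪ, u, ɔ, i, ʏ/.
Of those, [−high] gives /œ, ɔ/.
Within that set, [+back] leaves /ɔ/.

ɔ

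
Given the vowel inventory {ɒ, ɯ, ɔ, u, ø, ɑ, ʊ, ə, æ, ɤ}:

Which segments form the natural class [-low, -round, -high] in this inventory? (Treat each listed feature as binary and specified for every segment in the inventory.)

First, the [-low] segments are /ɯ, ɔ, u, ø, ʊ, ə, ɤ/.
Among these, [-round] gives /ɯ, ə, ɤ/.
Among these, [-high] leaves /ə, ɤ/.

ə, ɤ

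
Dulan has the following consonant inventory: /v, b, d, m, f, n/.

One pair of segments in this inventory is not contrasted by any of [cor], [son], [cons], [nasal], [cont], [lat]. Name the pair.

v, f

Both /v/ and /f/ are [−coronal], [−sonorant], [+consonantal], [−nasal], [+continuant], [−lateral]. Since the list omits [voice] — which does distinguish the voiced labiodental fricative from the voiceless labiodental fricative — this pair collapses; all other pairs remain distinct.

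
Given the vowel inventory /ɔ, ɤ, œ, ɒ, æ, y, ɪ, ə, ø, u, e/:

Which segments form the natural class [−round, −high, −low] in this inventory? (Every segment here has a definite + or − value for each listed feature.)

ɤ, ə, e

Checking each segment against [−round], [−high], [−low]: /ɤ/ (mid back unrounded tense vowel), /ə/ (mid central vowel (schwa)), /e/ (mid front unrounded tense vowel) satisfy every feature; every other segment in the inventory fails at least one.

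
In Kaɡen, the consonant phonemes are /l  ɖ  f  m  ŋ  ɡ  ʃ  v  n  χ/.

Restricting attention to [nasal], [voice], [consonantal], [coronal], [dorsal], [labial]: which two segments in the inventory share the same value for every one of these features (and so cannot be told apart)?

ɖ, l

On the given features, /ɖ/ and /l/ have an identical profile: [-nasal], [+voice], [+consonantal], [+coronal], [-dorsal], [-labial]. No other two segments in the inventory coincide on all 6 features. (They do differ in [sonorant], [lateral] and [anterior], which are not among the given features.)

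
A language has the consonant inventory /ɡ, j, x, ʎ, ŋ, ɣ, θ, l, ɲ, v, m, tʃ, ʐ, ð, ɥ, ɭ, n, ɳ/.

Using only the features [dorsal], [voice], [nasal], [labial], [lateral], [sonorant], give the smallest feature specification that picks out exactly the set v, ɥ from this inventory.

[−nasal, +labial]

/v, ɥ/ are all [−nasal], [+labial], and no other segment in the inventory matches both values. Dropping any one of them over-generates: [+labial] alone would also admit /m/; [−nasal] alone would also admit /ɡ, j, x, ʎ, …/. No other single listed feature picks out exactly this set either, so fewer than two features will not do.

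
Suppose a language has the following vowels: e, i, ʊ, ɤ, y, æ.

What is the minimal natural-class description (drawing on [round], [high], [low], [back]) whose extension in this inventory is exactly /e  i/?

[-low, -back, -round]

/e, i/ are all [-low], [-back], [-round], and no other segment in the inventory matches all three values. Dropping any one of them over-generates: [-back, -round] alone would also admit /æ/; [-low, -round] alone would also admit /ɤ/; [-low, -back] alone would also admit /y/. No other combination of two listed features picks out exactly this set either, so fewer than three features will not do.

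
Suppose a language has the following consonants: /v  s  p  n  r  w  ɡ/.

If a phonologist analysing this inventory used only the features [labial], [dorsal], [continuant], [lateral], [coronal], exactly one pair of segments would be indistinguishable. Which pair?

On the given features, /s/ and /r/ have an identical profile: [-labial], [-dorsal], [+continuant], [-lateral], [+coronal]. No other two segments in the inventory coincide on all 5 features. (They do differ in [sonorant], [voice] and [strident], which are not among the given features.)

s, r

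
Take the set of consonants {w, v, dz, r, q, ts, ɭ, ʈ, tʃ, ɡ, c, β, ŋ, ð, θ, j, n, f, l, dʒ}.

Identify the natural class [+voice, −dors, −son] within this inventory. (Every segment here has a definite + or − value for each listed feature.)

Checking each segment against [+voice], [−dorsal], [−sonorant]: /v/ (voiced labiodental fricative), /dz/ (voiced alveolar affricate), /β/ (voiced bilabial fricative), /ð/ (voiced dental fricative), /dʒ/ (voiced postalveolar affricate) satisfy every feature; every other segment in the inventory fails at least one.

v, dz, β, ð, dʒ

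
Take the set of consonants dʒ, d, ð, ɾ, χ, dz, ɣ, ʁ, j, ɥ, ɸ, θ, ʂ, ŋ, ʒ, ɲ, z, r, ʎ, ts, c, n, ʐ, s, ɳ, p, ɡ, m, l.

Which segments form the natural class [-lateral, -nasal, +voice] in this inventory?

dʒ, d, ð, ɾ, dz, ɣ, ʁ, j, ɥ, ʒ, z, r, ʐ, ɡ

Among the inventory, the [-lateral] segments are /dʒ, d, ð, ɾ, χ, dz, ɣ, ʁ, j, ɥ, ɸ, θ, ʂ, ŋ, ʒ, ɲ, z, r, ts, c, n, ʐ, s, ɳ, p, ɡ, m/.
Of those, [-nasal] gives /dʒ, d, ð, ɾ, χ, dz, ɣ, ʁ, j, ɥ, ɸ, θ, ʂ, ʒ, z, r, ts, c, ʐ, s, p, ɡ/.
Among these, [+voice] leaves /dʒ, d, ð, ɾ, dz, ɣ, ʁ, j, ɥ, ʒ, z, r, ʐ, ɡ/.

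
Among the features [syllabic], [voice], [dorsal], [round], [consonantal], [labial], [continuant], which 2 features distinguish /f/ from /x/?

[labial], [dorsal]

The two segments share [−syllabic], [−voice], [−round], [+consonantal], [+continuant]. The only features from the list on which they differ: /f/ is [+labial] while /x/ is [−labial]; /f/ is [−dorsal] while /x/ is [+dorsal].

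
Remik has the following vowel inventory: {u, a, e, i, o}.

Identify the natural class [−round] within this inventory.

The [−round] segments here are /a, e, i/; the remaining /u, o/ are [+round].

a, e, i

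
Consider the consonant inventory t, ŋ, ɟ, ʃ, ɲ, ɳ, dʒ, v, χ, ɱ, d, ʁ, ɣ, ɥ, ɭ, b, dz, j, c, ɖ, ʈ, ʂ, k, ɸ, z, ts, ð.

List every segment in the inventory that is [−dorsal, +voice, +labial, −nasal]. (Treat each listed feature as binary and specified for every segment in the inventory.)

v, b

Eliminate segments failing any feature: /t, ʃ, ʈ, ʂ, ɸ, ts/ are [−voice]; /ŋ, ɟ, ɲ, χ, ʁ, ɣ, ɥ, j, c, k/ are [+dorsal]; /ɳ, dʒ, d, ɭ, dz, ɖ, z, ð/ are [−labial]; /ɱ/ is [+nasal]. The remaining /v, b/ satisfy [−dorsal], [+voice], [+labial], [−nasal].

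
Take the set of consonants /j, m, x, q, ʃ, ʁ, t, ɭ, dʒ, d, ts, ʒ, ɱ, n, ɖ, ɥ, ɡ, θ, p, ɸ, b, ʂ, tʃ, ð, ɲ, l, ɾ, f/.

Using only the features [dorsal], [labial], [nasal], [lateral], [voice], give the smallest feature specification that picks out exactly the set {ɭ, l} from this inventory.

The target set is precisely the extension of [+lateral] in this inventory.

[+lateral]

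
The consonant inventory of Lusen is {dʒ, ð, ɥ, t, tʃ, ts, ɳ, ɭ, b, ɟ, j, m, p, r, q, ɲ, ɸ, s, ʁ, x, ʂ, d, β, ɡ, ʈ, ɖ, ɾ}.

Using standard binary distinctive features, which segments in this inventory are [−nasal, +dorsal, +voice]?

The [−nasal] segments are /dʒ, ð, ɥ, t, tʃ, ts, ɭ, b, ɟ, j, p, r, q, ɸ, s, ʁ, x, ʂ, d, β, ɡ, ʈ, ɖ, ɾ/.
Within that set, [+dorsal] gives /ɥ, ɟ, j, q, ʁ, x, ɡ/.
Of those, [+voice] leaves /ɥ, ɟ, j, ʁ, ɡ/.

ɥ, ɟ, j, ʁ, ɡ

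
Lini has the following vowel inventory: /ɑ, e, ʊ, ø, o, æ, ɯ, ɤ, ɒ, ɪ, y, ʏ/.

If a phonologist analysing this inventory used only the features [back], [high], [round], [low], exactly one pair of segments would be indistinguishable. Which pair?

Both /ʏ/ and /y/ are [-back], [+high], [+round], [-low]. Since the list omits [tense] — which does distinguish the high front rounded lax vowel from the high front rounded tense vowel — this pair collapses; all other pairs remain distinct.

ʏ, y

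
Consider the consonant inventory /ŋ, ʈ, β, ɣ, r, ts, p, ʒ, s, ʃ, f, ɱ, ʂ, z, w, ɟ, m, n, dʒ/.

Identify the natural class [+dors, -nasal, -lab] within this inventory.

Eliminate segments failing any feature: /ŋ/ is [+nasal]; /ʈ, β, r, ts, p, ʒ, s, ʃ, f, ɱ, ʂ, z, m, n, dʒ/ are [-dorsal]; /w/ is [+labial]. The remaining /ɣ, ɟ/ satisfy [+dorsal], [-nasal], [-labial].

ɣ, ɟ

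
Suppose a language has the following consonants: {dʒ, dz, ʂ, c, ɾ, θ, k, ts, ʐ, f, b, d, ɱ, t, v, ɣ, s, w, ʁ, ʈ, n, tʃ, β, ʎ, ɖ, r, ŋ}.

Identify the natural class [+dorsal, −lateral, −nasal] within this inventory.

First, the [+dorsal] segments are /c, k, ɣ, w, ʁ, ʎ, ŋ/.
Intersecting with [−lateral] gives /c, k, ɣ, w, ʁ, ŋ/.
Then [−nasal] leaves /c, k, ɣ, w, ʁ/.

c, k, ɣ, w, ʁ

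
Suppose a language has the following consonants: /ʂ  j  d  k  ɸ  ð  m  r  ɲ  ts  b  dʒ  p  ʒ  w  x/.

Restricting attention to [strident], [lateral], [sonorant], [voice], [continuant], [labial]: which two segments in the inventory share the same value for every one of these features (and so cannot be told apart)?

j, r

Both /j/ and /r/ are [−strident], [−lateral], [+sonorant], [+voice], [+continuant], [−labial]. Since the list omits [dorsal] — which does distinguish the palatal glide from the alveolar trill — this pair collapses; all other pairs remain distinct.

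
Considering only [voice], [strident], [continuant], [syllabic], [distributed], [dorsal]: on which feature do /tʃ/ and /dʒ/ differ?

[voice]

The two segments share [+strident], [-continuant], [-syllabic], [+distributed], [-dorsal]. The only feature from the list on which they differ: /tʃ/ is [-voice] while /dʒ/ is [+voice].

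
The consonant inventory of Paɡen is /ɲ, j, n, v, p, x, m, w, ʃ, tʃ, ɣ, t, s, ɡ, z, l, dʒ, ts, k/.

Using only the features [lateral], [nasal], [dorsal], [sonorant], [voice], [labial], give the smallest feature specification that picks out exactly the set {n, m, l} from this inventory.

[+sonorant, -dorsal]

The class [+sonorant], [-dorsal] has exactly /n, m, l/ as its extension in this inventory. No smaller conjunction from the listed features achieves this: [-dorsal] alone would also admit /v, p, ʃ, tʃ, …/; [+sonorant] alone would also admit /ɲ, j, w/; and checking the remaining single features turns up none with this extension.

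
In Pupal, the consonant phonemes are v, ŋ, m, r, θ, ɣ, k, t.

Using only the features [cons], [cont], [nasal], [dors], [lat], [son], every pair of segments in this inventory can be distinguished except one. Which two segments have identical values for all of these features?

v, θ

/v/ (voiced labiodental fricative) and /θ/ (voiceless dental fricative) are both [+consonantal], [+continuant], [-nasal], [-dorsal], [-lateral], [-sonorant], so none of the listed features separates them. (They do differ in [voice], [labial] and [coronal], which are not among the given features.) Every other pair in the inventory differs on at least one listed feature.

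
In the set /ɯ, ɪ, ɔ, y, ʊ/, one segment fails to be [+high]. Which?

Every segment except /ɔ/ is [+high]. /ɔ/ (mid back rounded lax vowel) is [−high], so it is the exception.

ɔ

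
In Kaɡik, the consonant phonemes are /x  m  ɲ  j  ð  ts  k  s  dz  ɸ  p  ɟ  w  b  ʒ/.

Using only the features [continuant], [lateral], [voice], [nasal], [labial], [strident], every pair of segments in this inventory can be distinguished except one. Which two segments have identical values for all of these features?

On the given features, /ð/ and /j/ have an identical profile: [+continuant], [−lateral], [+voice], [−nasal], [−labial], [−strident]. No other two segments in the inventory coincide on all 6 features. (They do differ in [sonorant] and [dorsal], which are not among the given features.)

ð, j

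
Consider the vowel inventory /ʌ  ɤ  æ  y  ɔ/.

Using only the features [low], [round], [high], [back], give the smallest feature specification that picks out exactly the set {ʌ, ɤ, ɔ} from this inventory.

[+back]

The target set is precisely the extension of [+back] in this inventory.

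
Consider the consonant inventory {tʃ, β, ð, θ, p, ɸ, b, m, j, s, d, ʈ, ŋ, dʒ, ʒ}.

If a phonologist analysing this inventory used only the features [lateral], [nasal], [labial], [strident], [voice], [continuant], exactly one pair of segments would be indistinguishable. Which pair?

/ð/ (voiced dental fricative) and /j/ (palatal glide) are both [-lateral], [-nasal], [-labial], [-strident], [+voice], [+continuant], so none of the listed features separates them. (They do differ in [sonorant] and [dorsal], which are not among the given features.) Every other pair in the inventory differs on at least one listed feature.

ð, j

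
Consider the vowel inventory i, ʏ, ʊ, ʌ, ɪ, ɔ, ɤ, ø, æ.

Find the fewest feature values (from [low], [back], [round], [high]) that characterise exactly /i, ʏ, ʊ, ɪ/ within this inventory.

/i, ʏ, ʊ, ɪ/ are exactly the [+high] segments in the inventory, so a single feature suffices.

[+high]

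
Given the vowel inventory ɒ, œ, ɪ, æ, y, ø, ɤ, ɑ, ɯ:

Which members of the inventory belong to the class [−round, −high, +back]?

ɤ, ɑ

Among the inventory, the [−round] segments are /ɪ, æ, ɤ, ɑ, ɯ/.
Intersecting with [−high] gives /æ, ɤ, ɑ/.
Of those, [+back] leaves /ɤ, ɑ/.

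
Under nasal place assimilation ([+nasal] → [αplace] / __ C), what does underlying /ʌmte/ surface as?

[ʌnte]

In /ʌmte/, the nasal /m/ precedes /t/, which is [+coronal]. The nasal assimilates in place, becoming the [+coronal] nasal /n/. The surface form is [ʌnte].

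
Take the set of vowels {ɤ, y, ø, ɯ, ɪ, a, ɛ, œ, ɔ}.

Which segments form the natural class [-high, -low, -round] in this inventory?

First, the [-high] segments are /ɤ, ø, a, ɛ, œ, ɔ/.
Among these, [-low] gives /ɤ, ø, ɛ, œ, ɔ/.
Of those, [-round] leaves /ɤ, ɛ/.

ɤ, ɛ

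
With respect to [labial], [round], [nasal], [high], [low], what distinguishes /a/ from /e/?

[low]

/a/ (low unrounded vowel) and /e/ (mid front unrounded tense vowel) agree on [−labial], [−round], [−nasal], [−high]. They differ on [low] (/a/ [+], /e/ [−]).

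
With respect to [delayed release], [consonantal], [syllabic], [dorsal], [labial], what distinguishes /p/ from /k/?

The two segments share [−delayed release], [+consonantal], [−syllabic]. The only features from the list on which they differ: /p/ is [+labial] while /k/ is [−labial]; /p/ is [−dorsal] while /k/ is [+dorsal].

[labial], [dorsal]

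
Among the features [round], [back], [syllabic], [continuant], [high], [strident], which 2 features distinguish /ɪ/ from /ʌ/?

/ɪ/ (high front unrounded lax vowel) and /ʌ/ (mid back unrounded lax vowel) agree on [-round], [+syllabic], [+continuant], [-strident]. They differ on [high] (/ɪ/ [+], /ʌ/ [-]), [back] (/ɪ/ [-], /ʌ/ [+]).

[high], [back]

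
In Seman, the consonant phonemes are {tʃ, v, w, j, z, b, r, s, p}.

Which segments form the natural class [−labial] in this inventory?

The feature [labial] marks segments articulated with one or both lips. In this inventory /tʃ, j, z, r, s/ lack that property, so they are [−labial]; /v, w, b, p/ are [+labial].

tʃ, j, z, r, s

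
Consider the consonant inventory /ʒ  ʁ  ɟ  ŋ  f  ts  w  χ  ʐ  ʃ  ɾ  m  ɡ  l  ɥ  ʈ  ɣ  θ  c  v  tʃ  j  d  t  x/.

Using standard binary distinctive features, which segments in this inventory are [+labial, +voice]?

w, m, ɥ, v

Checking each segment against [+labial], [+voice]: /w/ (labial-velar glide), /m/ (bilabial nasal), /ɥ/ (labial-palatal glide), /v/ (voiced labiodental fricative) satisfy every feature; every other segment in the inventory fails at least one.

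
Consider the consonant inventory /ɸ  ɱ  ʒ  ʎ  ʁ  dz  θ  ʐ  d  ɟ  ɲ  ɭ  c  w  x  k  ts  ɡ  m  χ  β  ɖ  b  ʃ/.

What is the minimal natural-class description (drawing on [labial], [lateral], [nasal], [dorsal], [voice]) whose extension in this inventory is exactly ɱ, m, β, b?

[+voice, +labial, -dorsal]

Every target segment is [+voice], [+labial], [-dorsal]; each remaining inventory member fails at least one of these. Each conjunct is needed — [+labial, -dorsal] alone would also admit /ɸ/; [+voice, -dorsal] alone would also admit /ʒ, dz, ʐ, d, …/; [+voice, +labial] alone would also admit /w/ — and no other combination of two listed features has exactly this extension, so three is the minimum.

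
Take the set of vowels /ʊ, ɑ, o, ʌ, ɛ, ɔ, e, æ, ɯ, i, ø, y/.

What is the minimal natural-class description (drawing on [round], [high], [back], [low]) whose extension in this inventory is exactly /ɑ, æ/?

[+low]

/ɑ, æ/ are exactly the [+low] segments in the inventory, so a single feature suffices.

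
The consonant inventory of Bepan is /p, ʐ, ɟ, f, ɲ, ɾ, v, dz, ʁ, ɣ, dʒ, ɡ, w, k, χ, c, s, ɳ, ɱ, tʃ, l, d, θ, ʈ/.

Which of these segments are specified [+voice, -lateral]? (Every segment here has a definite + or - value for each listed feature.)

Checking each segment against [+voice], [-lateral]: /ʐ/ (voiced retroflex fricative), /ɟ/ (voiced palatal stop), /ɲ/ (palatal nasal), /ɾ/ (alveolar tap), /v/ (voiced labiodental fricative), /dz/ (voiced alveolar affricate), among others, satisfy every feature; every other segment in the inventory fails at least one.

ʐ, ɟ, ɲ, ɾ, v, dz, ʁ, ɣ, dʒ, ɡ, w, ɳ, ɱ, d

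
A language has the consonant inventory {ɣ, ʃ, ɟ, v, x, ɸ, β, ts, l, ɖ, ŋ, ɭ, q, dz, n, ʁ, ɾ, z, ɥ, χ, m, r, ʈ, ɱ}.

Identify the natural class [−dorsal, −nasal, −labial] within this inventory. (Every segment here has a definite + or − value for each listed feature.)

Eliminate segments failing any feature: /ɣ, ɟ, x, ŋ, q, ʁ, ɥ, χ/ are [+dorsal]; /v, ɸ, β/ are [+labial]; /n, m, ɱ/ are [+nasal]. The remaining /ʃ, ts, l, ɖ, ɭ, dz, ɾ, z, r, ʈ/ satisfy [−dorsal], [−nasal], [−labial].

ʃ, ts, l, ɖ, ɭ, dz, ɾ, z, r, ʈ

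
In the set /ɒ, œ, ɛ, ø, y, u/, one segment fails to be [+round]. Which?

ɛ

/ɛ/ is the mid front unrounded lax vowel, which is [−round]; the rest — /y, ɒ, œ, ø, u/ — are [+round].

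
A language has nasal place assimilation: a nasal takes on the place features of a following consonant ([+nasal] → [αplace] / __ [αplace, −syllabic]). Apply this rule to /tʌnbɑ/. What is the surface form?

The only nasal preceding a consonant is /n/ before /b/. /b/ is [+labial], so /n/ → /m/, giving [tʌmbɑ].

[tʌmbɑ]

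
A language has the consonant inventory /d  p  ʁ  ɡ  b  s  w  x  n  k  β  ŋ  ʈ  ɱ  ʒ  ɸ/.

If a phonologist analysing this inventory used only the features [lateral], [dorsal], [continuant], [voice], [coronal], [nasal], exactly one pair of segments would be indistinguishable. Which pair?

ʁ, w

Both /ʁ/ and /w/ are [-lateral], [+dorsal], [+continuant], [+voice], [-coronal], [-nasal]. Since the list omits [labial], [round] and [high] — which do distinguish the voiced uvular fricative from the labial-velar glide — this pair collapses; all other pairs remain distinct.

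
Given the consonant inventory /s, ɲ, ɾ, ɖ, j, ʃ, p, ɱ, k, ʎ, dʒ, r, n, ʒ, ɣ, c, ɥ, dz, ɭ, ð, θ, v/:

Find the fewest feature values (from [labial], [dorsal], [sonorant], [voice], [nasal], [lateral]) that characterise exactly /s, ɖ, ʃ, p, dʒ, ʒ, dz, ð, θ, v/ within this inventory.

[−sonorant, −dorsal]

Every target segment is [−sonorant], [−dorsal]; each remaining inventory member fails at least one of these. Each conjunct is needed — [−dorsal] alone would also admit /ɾ, ɱ, r, n, …/; [−sonorant] alone would also admit /k, ɣ, c/ — and no other single listed feature has exactly this extension, so two is the minimum.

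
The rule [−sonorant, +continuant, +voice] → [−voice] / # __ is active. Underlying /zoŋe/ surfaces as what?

[soŋe]

The only segment in the rule's environment that also matches [−sonorant, +continuant, +voice] is /z/. Applying [−voice] turns the voiced alveolar fricative into /s/ (voiceless alveolar fricative), giving [soŋe].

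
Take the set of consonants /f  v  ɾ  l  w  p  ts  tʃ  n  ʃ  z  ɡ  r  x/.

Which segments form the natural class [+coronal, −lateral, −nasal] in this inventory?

Among the inventory, the [+coronal] segments are /ɾ, l, ts, tʃ, n, ʃ, z, r/.
Of those, [−lateral] gives /ɾ, ts, tʃ, n, ʃ, z, r/.
Within that set, [−nasal] leaves /ɾ, ts, tʃ, ʃ, z, r/.

ɾ, ts, tʃ, ʃ, z, r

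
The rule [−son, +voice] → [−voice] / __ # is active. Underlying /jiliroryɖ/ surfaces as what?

[jiliroryʈ]

The only segment in the rule's environment that also matches [−son, +voice] is /ɖ/. Applying [−voice] turns the voiced retroflex stop into /ʈ/ (voiceless retroflex stop), giving [jiliroryʈ].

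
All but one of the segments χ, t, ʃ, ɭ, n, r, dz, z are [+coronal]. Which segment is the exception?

χ

/n, t, ɭ, dz, r, z, ʃ/ are all [+coronal]; /χ/ (voiceless uvular fricative) is [−coronal].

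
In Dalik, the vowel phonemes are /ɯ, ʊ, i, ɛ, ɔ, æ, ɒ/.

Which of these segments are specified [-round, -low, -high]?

ɛ

First, the [-round] segments are /ɯ, i, ɛ, æ/.
Of those, [-low] gives /ɯ, i, ɛ/.
Within that set, [-high] leaves /ɛ/.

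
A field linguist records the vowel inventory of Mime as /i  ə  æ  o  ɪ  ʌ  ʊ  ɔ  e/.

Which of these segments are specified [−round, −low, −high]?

Checking each segment against [−round], [−low], [−high]: /ə/ (mid central vowel (schwa)), /ʌ/ (mid back unrounded lax vowel), /e/ (mid front unrounded tense vowel) satisfy every feature; every other segment in the inventory fails at least one.

ə, ʌ, e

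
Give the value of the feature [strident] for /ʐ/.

[+strident]

/ʐ/ is the voiced retroflex fricative. The feature [strident] marks segments high-amplitude, high-frequency frication (the sibilants); /ʐ/ has this property, so it is [+strident].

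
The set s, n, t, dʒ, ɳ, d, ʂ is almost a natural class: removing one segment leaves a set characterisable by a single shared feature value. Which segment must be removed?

[distributed] groups all but one: /n, t, ʂ, ɳ, s, d/ share [−distributed] while /dʒ/ (voiced postalveolar affricate) alone is [+distributed]. Removing any other segment would not leave a single-feature class that excludes it.

dʒ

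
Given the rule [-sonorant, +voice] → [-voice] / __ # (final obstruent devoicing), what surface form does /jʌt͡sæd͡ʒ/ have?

The only segment in the rule's environment that also matches [-sonorant, +voice] is /d͡ʒ/. Applying [-voice] turns the voiced postalveolar affricate into /t͡ʃ/ (voiceless postalveolar affricate), giving [jʌt͡sæt͡ʃ].

[jʌt͡sæt͡ʃ]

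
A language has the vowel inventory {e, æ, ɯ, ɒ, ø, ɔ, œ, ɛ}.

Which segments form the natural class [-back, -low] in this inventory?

Eliminate segments failing any feature: /æ/ is [+low]; /ɯ, ɒ, ɔ/ are [+back]. The remaining /e, ø, œ, ɛ/ satisfy [-back], [-low].

e, ø, œ, ɛ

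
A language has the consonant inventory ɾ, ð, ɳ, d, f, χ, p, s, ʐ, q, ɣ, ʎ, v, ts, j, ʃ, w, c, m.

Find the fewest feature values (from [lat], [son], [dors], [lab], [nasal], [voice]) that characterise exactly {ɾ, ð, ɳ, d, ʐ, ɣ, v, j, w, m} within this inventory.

[+voice, -lat]

Every target segment is [+voice], [-lateral]; each remaining inventory member fails at least one of these. Each conjunct is needed — [-lateral] alone would also admit /f, χ, p, s, …/; [+voice] alone would also admit /ʎ/ — and no other single listed feature has exactly this extension, so two is the minimum.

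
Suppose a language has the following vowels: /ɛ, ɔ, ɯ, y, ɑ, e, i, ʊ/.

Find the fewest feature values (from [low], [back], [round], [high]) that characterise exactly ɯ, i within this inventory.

[+high, -round]

Every target segment is [+high], [-round]; each remaining inventory member fails at least one of these. Each conjunct is needed — [-round] alone would also admit /ɛ, ɑ, e/; [+high] alone would also admit /y, ʊ/ — and no other single listed feature has exactly this extension, so two is the minimum.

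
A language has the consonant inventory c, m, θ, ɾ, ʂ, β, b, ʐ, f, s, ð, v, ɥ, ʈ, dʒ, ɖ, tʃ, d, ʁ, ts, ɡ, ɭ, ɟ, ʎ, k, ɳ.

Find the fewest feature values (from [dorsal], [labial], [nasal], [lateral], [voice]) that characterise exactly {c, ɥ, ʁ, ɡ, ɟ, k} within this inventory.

Every target segment is [-lateral], [+dorsal]; each remaining inventory member fails at least one of these. Each conjunct is needed — [+dorsal] alone would also admit /ʎ/; [-lateral] alone would also admit /m, θ, ɾ, ʂ, …/ — and no other single listed feature has exactly this extension, so two is the minimum.

[-lateral, +dorsal]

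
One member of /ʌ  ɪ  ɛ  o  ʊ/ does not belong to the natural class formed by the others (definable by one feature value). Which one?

o

[tense] groups all but one: /ʊ, ɪ, ɛ, ʌ/ share [−tense] while /o/ (mid back rounded tense vowel) alone is [+tense]. Removing any other segment would not leave a single-feature class that excludes it.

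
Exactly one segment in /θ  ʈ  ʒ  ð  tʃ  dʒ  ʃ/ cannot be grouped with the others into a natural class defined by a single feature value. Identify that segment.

The remaining segments after removing /ʈ/ share [+distributed]; /ʈ/ (voiceless retroflex stop) is [−distributed]. For every other candidate removal, the leftover set fails to share any single feature value that the removed segment lacks.

ʈ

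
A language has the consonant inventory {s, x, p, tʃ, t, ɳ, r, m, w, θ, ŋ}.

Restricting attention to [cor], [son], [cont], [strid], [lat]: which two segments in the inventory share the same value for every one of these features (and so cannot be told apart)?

ŋ, m

On the given features, /ŋ/ and /m/ have an identical profile: [−coronal], [+sonorant], [−continuant], [−strident], [−lateral]. No other two segments in the inventory coincide on all 5 features. (They do differ in [labial] and [dorsal], which are not among the given features.)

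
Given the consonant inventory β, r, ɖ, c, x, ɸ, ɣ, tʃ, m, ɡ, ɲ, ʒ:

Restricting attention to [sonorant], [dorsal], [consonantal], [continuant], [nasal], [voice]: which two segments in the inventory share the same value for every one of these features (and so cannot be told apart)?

β, ʒ

On the given features, /β/ and /ʒ/ have an identical profile: [−sonorant], [−dorsal], [+consonantal], [+continuant], [−nasal], [+voice]. No other two segments in the inventory coincide on all 6 features. (They do differ in [strident], [labial] and [coronal], which are not among the given features.)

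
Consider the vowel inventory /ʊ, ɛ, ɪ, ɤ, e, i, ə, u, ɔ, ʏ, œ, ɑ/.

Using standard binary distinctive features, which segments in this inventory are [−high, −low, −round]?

ɛ, ɤ, e, ə

The [−high] segments are /ɛ, ɤ, e, ə, ɔ, œ, ɑ/.
Of those, [−low] gives /ɛ, ɤ, e, ə, ɔ, œ/.
Then [−round] leaves /ɛ, ɤ, e, ə/.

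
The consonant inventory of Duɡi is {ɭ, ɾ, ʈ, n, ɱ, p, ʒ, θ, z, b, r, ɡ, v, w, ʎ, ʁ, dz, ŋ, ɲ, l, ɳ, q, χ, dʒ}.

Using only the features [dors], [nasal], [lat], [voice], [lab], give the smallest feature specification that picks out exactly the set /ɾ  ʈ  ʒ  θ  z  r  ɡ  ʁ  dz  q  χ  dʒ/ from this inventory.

The class [-nasal], [-lateral], [-labial] has exactly /ɾ, ʈ, ʒ, θ, z, r, ɡ, ʁ, dz, q, χ, dʒ/ as its extension in this inventory. No smaller conjunction from the listed features achieves this: [-lateral, -labial] alone would also admit /n, ŋ, ɲ, ɳ/; [-nasal, -labial] alone would also admit /ɭ, ʎ, l/; [-nasal, -lateral] alone would also admit /p, b, v, w/; and checking the remaining two-feature bundles turns up none with this extension.

[-nasal, -lat, -lab]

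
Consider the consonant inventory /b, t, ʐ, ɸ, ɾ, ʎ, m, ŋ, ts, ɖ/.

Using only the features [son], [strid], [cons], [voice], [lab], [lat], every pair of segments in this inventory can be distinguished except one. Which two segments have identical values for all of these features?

ɾ, ŋ

Both /ɾ/ and /ŋ/ are [+sonorant], [-strident], [+consonantal], [+voice], [-labial], [-lateral]. Since the list omits [nasal], [coronal] and [dorsal] — which do distinguish the alveolar tap from the velar nasal — this pair collapses; all other pairs remain distinct.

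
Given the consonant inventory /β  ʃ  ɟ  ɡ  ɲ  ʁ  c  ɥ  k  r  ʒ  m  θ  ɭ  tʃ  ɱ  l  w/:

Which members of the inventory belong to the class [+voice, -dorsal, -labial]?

r, ʒ, ɭ, l

Eliminate segments failing any feature: /β, m, ɱ/ are [+labial]; /ʃ, c, k, θ, tʃ/ are [-voice]; /ɟ, ɡ, ɲ, ʁ, ɥ, w/ are [+dorsal]. The remaining /r, ʒ, ɭ, l/ satisfy [+voice], [-dorsal], [-labial].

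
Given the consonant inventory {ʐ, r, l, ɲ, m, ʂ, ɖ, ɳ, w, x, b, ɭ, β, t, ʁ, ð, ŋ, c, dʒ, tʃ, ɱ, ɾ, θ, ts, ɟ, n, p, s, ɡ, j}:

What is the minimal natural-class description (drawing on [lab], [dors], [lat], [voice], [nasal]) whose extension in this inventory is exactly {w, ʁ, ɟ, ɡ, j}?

/w, ʁ, ɟ, ɡ, j/ are all [+voice], [−nasal], [+dorsal], and no other segment in the inventory matches all three values. Dropping any one of them over-generates: [−nasal, +dorsal] alone would also admit /x, c/; [+voice, +dorsal] alone would also admit /ɲ, ŋ/; [+voice, −nasal] alone would also admit /ʐ, r, l, ɖ, …/. No other combination of two listed features picks out exactly this set either, so fewer than three features will not do.

[+voice, −nasal, +dors]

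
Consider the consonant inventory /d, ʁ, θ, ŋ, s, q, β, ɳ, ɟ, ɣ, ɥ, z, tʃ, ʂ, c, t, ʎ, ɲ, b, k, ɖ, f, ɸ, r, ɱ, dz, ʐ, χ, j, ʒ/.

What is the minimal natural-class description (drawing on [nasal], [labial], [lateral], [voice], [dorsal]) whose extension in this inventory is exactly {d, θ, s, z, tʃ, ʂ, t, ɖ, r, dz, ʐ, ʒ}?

Every target segment is [−nasal], [−labial], [−dorsal]; each remaining inventory member fails at least one of these. Each conjunct is needed — [−labial, −dorsal] alone would also admit /ɳ/; [−nasal, −dorsal] alone would also admit /β, b, f, ɸ/; [−nasal, −labial] alone would also admit /ʁ, q, ɟ, ɣ, …/ — and no other combination of two listed features has exactly this extension, so three is the minimum.

[−nasal, −labial, −dorsal]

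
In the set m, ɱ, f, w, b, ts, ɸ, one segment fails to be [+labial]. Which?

Every segment except /ts/ is [+labial]. /ts/ (voiceless alveolar affricate) is [−labial], so it is the exception.

ts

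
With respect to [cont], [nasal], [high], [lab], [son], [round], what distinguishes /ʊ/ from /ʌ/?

[labial], [round], [high]

/ʊ/ (high back rounded lax vowel) and /ʌ/ (mid back unrounded lax vowel) agree on [+continuant], [-nasal], [+sonorant]. They differ on [labial] (/ʊ/ [+], /ʌ/ [-]), [round] (/ʊ/ [+], /ʌ/ [-]), [high] (/ʊ/ [+], /ʌ/ [-]).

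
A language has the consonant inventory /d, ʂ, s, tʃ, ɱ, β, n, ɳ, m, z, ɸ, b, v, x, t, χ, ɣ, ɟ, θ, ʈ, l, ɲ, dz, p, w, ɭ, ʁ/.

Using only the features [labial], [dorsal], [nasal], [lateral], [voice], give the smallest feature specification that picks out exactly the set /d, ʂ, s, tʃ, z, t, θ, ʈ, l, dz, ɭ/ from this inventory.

The class [−nasal], [−labial], [−dorsal] has exactly /d, ʂ, s, tʃ, z, t, θ, ʈ, l, dz, ɭ/ as its extension in this inventory. No smaller conjunction from the listed features achieves this: [−labial, −dorsal] alone would also admit /n, ɳ/; [−nasal, −dorsal] alone would also admit /β, ɸ, b, v, …/; [−nasal, −labial] alone would also admit /x, χ, ɣ, ɟ, …/; and checking the remaining two-feature bundles turns up none with this extension.

[−nasal, −labial, −dorsal]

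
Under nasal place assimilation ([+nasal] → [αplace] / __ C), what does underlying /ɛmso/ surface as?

The only nasal preceding a consonant is /m/ before /s/. /s/ is [+coronal], so /m/ → /n/, giving [ɛnso].

[ɛnso]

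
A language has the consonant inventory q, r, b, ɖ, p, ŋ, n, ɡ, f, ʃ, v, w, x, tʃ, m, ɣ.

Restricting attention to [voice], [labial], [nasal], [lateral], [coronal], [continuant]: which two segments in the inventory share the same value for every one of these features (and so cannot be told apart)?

On the given features, /v/ and /w/ have an identical profile: [+voice], [+labial], [-nasal], [-lateral], [-coronal], [+continuant]. No other two segments in the inventory coincide on all 6 features. (They do differ in [sonorant], [round] and [dorsal], which are not among the given features.)

v, w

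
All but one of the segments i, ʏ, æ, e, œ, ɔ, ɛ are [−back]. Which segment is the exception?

ɔ

Every segment except /ɔ/ is [−back]. /ɔ/ (mid back rounded lax vowel) is [+back], so it is the exception.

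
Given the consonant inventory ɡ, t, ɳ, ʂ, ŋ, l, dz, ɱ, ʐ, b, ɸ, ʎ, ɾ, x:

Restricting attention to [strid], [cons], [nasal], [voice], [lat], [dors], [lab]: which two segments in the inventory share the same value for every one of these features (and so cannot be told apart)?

ʐ, dz

/ʐ/ (voiced retroflex fricative) and /dz/ (voiced alveolar affricate) are both [+strident], [+consonantal], [−nasal], [+voice], [−lateral], [−dorsal], [−labial], so none of the listed features separates them. (They do differ in [continuant] and [anterior], which are not among the given features.) Every other pair in the inventory differs on at least one listed feature.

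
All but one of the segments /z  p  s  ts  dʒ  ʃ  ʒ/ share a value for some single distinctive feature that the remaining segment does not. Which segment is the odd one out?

[strident] (equivalently [labial], [coronal]) groups all but one: /ts, z, s, ʒ, dʒ, ʃ/ share [+strident] while /p/ (voiceless bilabial stop) alone is [−strident]. Removing any other segment would not leave a single-feature class that excludes it.

p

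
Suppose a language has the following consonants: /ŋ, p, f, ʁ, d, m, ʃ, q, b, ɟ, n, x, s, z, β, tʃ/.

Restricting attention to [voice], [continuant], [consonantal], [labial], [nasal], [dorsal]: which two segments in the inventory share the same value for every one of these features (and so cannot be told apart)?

ʃ, s

On the given features, /ʃ/ and /s/ have an identical profile: [-voice], [+continuant], [+consonantal], [-labial], [-nasal], [-dorsal]. No other two segments in the inventory coincide on all 6 features. (They do differ in [anterior] and [distributed], which are not among the given features.)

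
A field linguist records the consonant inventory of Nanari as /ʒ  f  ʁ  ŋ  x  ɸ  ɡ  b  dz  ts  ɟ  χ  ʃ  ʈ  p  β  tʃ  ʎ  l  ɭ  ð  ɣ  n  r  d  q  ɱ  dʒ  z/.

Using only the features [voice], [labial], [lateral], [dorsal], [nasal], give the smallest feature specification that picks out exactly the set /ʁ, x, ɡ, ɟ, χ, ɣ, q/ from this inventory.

[−nasal, −lateral, +dorsal]

/ʁ, x, ɡ, ɟ, χ, ɣ, q/ are all [−nasal], [−lateral], [+dorsal], and no other segment in the inventory matches all three values. Dropping any one of them over-generates: [−lateral, +dorsal] alone would also admit /ŋ/; [−nasal, +dorsal] alone would also admit /ʎ/; [−nasal, −lateral] alone would also admit /ʒ, f, ɸ, b, …/. No other combination of two listed features picks out exactly this set either, so fewer than three features will not do.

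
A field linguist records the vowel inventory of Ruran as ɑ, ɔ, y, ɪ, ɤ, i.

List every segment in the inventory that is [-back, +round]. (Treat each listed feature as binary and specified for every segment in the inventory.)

y

Eliminate segments failing any feature: /ɑ, ɔ, ɤ/ are [+back]; /ɪ, i/ are [-round]. The remaining /y/ satisfy [-back], [+round].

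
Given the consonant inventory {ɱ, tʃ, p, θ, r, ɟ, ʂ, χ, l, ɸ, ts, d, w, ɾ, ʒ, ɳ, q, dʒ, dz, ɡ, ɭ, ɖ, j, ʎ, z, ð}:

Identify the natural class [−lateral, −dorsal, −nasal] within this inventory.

tʃ, p, θ, r, ʂ, ɸ, ts, d, ɾ, ʒ, dʒ, dz, ɖ, z, ð

Eliminate segments failing any feature: /ɱ, ɳ/ are [+nasal]; /ɟ, χ, w, q, ɡ, j/ are [+dorsal]; /l, ɭ, ʎ/ are [+lateral]. The remaining /tʃ, p, θ, r, ʂ, ɸ, ts, d, ɾ, ʒ, dʒ, dz, ɖ, z, ð/ satisfy [−lateral], [−dorsal], [−nasal].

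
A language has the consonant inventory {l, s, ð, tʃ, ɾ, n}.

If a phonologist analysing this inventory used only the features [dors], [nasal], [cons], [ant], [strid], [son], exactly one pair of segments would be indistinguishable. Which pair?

l, ɾ

/l/ (alveolar lateral approximant) and /ɾ/ (alveolar tap) are both [−dorsal], [−nasal], [+consonantal], [+anterior], [−strident], [+sonorant], so none of the listed features separates them. (They do differ in [lateral], which is not among the given features.) Every other pair in the inventory differs on at least one listed feature.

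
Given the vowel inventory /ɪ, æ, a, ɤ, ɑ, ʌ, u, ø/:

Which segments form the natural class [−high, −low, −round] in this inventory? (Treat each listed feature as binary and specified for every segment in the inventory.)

ɤ, ʌ

First, the [−high] segments are /æ, a, ɤ, ɑ, ʌ, ø/.
Within that set, [−low] gives /ɤ, ʌ, ø/.
Then [−round] leaves /ɤ, ʌ/.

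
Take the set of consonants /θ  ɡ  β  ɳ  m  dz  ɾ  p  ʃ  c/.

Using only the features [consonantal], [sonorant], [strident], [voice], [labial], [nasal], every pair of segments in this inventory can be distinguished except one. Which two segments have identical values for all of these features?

θ, c

On the given features, /θ/ and /c/ have an identical profile: [+consonantal], [-sonorant], [-strident], [-voice], [-labial], [-nasal]. No other two segments in the inventory coincide on all 6 features. (They do differ in [continuant] and [dorsal], which are not among the given features.)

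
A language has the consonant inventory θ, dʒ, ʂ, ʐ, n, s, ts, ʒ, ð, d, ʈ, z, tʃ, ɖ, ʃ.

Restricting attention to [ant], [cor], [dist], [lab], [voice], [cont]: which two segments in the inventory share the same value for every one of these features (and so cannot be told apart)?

d, n

Both /d/ and /n/ are [+anterior], [+coronal], [-distributed], [-labial], [+voice], [-continuant]. Since the list omits [sonorant] and [nasal] — which do distinguish the voiced alveolar stop from the alveolar nasal — this pair collapses; all other pairs remain distinct.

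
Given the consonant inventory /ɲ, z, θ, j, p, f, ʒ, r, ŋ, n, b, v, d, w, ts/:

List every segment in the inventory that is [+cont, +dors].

Eliminate segments failing any feature: /ɲ, p, ŋ, n, b, d, ts/ are [-continuant]; /z, θ, f, ʒ, r, v/ are [-dorsal]. The remaining /j, w/ satisfy [+continuant], [+dorsal].

j, w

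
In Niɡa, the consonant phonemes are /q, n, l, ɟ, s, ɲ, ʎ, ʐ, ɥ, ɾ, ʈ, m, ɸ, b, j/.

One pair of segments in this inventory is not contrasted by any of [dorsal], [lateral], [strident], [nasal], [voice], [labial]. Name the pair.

Both /j/ and /ɟ/ are [+dorsal], [−lateral], [−strident], [−nasal], [+voice], [−labial]. Since the list omits [sonorant] and [continuant] — which do distinguish the palatal glide from the voiced palatal stop — this pair collapses; all other pairs remain distinct.

j, ɟ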